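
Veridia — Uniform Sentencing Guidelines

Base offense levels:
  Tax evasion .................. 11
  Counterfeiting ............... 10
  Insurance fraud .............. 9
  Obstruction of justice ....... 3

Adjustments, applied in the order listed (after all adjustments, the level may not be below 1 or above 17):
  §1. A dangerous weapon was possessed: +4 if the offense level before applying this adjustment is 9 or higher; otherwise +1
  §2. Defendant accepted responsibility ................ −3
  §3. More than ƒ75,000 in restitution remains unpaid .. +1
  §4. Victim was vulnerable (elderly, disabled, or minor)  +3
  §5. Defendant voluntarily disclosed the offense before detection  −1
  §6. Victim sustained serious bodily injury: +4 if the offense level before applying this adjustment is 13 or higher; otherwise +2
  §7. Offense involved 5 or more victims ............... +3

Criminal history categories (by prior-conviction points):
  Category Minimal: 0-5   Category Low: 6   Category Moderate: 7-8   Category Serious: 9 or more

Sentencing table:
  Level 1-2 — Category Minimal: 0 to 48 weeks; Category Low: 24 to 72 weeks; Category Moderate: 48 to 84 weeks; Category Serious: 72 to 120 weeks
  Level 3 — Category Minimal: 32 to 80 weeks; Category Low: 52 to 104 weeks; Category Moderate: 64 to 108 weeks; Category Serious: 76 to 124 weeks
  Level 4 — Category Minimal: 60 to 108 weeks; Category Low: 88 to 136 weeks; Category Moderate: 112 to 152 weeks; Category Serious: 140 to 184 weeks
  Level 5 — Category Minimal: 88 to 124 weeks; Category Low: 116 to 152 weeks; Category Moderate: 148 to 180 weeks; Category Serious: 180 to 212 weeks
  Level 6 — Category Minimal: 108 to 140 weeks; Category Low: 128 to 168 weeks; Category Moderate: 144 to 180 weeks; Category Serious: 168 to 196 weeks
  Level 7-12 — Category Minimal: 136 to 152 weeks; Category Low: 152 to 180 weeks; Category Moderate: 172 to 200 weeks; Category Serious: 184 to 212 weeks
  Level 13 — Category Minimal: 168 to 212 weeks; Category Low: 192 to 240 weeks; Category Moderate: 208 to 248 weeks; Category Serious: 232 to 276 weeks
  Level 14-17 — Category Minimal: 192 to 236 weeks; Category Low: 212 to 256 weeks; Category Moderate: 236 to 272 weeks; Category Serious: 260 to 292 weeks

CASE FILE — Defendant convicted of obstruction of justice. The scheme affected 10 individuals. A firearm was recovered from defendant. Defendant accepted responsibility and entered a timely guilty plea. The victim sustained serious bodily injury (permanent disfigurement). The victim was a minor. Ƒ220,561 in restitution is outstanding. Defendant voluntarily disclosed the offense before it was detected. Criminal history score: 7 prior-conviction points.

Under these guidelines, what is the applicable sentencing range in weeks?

Base offense level for obstruction of justice: 3.
§1 applies (level before this adjustment is 3 < 9, so +1): 3 + 1 = 4.
§2 applies: 4 − 3 = 1.
§3 applies: 1 + 1 = 2.
§4 applies: 2 + 3 = 5.
§5 applies: 5 − 1 = 4.
§6 applies (level before this adjustment is 4 < 13, so +2): 4 + 2 = 6.
§7 applies: 6 + 3 = 9.
Final offense level: 9.
Criminal history: 7 prior points → Category Moderate (7-8).
Level 9 falls in the 7-12 band.
Grid: Level 7-12 × Category Moderate = 172-200 weeks.

172-200 weeks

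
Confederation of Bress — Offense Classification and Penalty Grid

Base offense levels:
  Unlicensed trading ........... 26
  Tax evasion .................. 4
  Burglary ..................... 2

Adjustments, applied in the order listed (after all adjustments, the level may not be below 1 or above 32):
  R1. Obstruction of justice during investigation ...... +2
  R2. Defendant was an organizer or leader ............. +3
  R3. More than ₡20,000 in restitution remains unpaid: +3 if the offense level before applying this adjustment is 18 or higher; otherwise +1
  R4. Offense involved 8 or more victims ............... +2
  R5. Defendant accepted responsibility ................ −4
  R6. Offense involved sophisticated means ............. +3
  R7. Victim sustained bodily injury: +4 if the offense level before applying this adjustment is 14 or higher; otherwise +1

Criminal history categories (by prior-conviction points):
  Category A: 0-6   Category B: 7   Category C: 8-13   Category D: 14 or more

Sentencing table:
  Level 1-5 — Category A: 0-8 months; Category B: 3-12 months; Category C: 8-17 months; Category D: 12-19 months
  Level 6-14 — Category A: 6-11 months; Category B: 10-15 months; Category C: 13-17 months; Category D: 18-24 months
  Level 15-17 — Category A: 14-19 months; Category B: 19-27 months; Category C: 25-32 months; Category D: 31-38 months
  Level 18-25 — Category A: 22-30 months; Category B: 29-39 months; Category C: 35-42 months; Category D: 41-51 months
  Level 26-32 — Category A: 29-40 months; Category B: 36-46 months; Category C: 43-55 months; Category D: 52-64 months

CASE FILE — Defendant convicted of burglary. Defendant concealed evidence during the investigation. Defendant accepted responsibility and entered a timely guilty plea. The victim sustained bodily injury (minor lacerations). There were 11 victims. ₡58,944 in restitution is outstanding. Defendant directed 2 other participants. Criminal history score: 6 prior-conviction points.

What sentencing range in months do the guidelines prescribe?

Base offense level for burglary: 2.
R1 applies: 2 + 2 = 4.
R2 applies: 4 + 3 = 7.
R3 applies (level before this adjustment is 7 < 18, so +1): 7 + 1 = 8.
R4 applies: 8 + 2 = 10.
R5 applies: 10 − 4 = 6.
R6 does not apply.
R7 applies (level before this adjustment is 6 < 14, so +1): 6 + 1 = 7.
Final offense level: 7.
Criminal history: 6 prior points → Category A (0-6).
Level 7 falls in the 6-14 band.
Grid: Level 6-14 × Category A = 6-11 months.

6-11 months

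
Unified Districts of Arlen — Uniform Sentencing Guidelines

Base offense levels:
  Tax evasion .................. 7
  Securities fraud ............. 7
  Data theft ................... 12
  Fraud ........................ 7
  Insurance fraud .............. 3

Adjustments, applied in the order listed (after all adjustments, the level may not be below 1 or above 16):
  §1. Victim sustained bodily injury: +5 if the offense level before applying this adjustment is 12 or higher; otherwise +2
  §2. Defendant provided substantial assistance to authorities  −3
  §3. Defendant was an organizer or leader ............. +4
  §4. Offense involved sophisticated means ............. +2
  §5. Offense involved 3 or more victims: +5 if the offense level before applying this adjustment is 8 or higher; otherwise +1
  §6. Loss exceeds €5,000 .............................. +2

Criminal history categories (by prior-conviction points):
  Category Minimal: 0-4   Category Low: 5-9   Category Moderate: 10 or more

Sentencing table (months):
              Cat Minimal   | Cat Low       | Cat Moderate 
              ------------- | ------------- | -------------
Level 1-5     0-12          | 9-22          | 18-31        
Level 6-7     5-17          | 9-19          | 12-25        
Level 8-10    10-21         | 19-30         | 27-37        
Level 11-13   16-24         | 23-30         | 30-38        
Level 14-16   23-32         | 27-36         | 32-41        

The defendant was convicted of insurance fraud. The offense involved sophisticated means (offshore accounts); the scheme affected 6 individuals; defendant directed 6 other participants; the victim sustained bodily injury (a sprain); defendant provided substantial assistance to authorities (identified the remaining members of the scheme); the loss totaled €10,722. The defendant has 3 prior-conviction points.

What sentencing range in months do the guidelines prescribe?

Base offense level for insurance fraud: 3.
§1 applies (level before this adjustment is 3 < 12, so +2): 3 + 2 = 5.
§2 applies: 5 − 3 = 2.
§3 applies: 2 + 4 = 6.
§4 applies: 6 + 2 = 8.
§5 applies (level before this adjustment is 8 ≥ 8, so +5): 8 + 5 = 13.
§6 applies: 13 + 2 = 15.
Final offense level: 15.
Criminal history: 3 prior points → Category Minimal (0-4).
Level 15 falls in the 14-16 band.
Grid: Level 14-16 × Category Minimal = 23-32 months.

23-32 months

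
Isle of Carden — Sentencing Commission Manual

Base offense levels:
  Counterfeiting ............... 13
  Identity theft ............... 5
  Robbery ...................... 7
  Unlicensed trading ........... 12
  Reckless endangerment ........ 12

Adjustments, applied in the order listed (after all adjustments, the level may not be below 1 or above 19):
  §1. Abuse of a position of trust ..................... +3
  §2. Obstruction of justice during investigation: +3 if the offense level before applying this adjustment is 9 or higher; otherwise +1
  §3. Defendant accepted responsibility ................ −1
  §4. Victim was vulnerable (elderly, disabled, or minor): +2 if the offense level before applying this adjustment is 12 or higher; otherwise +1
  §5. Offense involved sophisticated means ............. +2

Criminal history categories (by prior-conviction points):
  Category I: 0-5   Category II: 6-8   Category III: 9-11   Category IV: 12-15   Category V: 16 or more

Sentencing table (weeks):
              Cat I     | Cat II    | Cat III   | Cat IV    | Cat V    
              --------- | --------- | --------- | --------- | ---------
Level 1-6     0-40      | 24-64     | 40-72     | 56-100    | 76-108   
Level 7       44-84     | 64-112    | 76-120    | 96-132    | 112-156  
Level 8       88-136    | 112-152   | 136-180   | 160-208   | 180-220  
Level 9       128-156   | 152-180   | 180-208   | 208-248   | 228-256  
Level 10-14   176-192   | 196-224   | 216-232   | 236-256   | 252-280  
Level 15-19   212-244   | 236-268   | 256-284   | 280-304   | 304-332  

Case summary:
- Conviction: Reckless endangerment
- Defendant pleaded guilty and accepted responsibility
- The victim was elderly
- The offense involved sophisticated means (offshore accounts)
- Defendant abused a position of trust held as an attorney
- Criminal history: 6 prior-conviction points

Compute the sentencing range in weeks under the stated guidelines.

Base offense level for reckless endangerment: 12.
§1 applies: 12 + 3 = 15.
§2 does not apply.
§3 applies: 15 − 1 = 14.
§4 applies (level before this adjustment is 14 ≥ 12, so +2): 14 + 2 = 16.
§5 applies: 16 + 2 = 18.
Final offense level: 18.
Criminal history: 6 prior points → Category II (6-8).
Level 18 falls in the 15-19 band.
Grid: Level 15-19 × Category II = 236-268 weeks.

236-268 weeks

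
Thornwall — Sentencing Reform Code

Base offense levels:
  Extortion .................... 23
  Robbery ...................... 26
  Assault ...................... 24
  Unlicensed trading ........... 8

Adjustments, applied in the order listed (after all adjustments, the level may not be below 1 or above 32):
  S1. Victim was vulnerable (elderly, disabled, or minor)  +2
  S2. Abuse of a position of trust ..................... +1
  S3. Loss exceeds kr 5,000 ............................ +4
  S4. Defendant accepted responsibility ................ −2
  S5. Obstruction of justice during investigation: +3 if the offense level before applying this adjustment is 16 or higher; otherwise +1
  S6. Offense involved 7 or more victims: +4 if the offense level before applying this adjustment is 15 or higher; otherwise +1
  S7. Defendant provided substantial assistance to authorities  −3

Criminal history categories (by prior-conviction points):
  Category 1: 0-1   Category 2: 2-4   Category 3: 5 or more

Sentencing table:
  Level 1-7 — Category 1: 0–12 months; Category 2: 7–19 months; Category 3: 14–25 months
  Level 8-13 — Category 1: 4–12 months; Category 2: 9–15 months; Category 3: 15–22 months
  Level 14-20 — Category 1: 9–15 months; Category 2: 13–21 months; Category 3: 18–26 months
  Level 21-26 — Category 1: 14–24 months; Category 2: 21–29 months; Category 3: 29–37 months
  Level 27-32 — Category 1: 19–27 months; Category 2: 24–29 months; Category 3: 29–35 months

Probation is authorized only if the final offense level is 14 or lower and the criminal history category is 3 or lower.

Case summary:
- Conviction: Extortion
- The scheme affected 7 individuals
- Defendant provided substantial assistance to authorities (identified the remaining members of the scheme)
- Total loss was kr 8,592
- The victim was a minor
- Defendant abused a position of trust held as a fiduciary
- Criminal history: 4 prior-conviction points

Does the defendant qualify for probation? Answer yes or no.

No

Base offense level for extortion: 23.
S1 applies: 23 + 2 = 25.
S2 applies: 25 + 1 = 26.
S3 applies: 26 + 4 = 30.
S4 does not apply.
S6 applies (level before this adjustment is 30 ≥ 15, so +4): 30 + 4 = 34.
S7 applies: 34 − 3 = 31.
Final offense level: 31.
Criminal history: 4 prior points → Category 2 (2-4).
Level 31 falls in the 27-32 band.
Grid: Level 27-32 × Category 2 = 24-29 months.
Probation check: level 31 > 14 and category 2 ≤ 3 → not eligible.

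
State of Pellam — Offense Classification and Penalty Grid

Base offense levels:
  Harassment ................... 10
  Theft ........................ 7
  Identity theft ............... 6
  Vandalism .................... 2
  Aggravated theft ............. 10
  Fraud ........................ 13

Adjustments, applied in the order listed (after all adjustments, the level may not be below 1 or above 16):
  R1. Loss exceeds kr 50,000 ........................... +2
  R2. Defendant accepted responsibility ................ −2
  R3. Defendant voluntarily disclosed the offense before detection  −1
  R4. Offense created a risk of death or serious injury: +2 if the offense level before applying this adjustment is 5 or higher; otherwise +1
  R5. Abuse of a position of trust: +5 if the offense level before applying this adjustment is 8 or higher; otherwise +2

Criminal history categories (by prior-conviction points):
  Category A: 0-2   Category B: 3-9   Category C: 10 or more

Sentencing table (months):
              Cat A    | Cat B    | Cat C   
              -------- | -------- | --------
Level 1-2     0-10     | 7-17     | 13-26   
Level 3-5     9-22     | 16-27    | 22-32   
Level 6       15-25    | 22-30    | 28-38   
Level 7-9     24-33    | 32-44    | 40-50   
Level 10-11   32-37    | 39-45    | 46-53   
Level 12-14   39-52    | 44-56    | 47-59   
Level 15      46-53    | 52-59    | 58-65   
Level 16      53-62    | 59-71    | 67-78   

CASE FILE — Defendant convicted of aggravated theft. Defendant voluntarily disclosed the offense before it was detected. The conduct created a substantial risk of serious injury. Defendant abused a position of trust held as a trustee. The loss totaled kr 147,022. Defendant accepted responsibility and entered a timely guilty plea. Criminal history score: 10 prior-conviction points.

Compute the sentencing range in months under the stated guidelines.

67-78 months

Base offense level for aggravated theft: 10.
R1 applies: 10 + 2 = 12.
R2 applies: 12 − 2 = 10.
R3 applies: 10 − 1 = 9.
R4 applies (level before this adjustment is 9 ≥ 5, so +2): 9 + 2 = 11.
R5 applies (level before this adjustment is 11 ≥ 8, so +5): 11 + 5 = 16.
Final offense level: 16.
Criminal history: 10 prior points → Category C (10+).
Level 16 falls in the 16 band.
Grid: Level 16 × Category C = 67-78 months.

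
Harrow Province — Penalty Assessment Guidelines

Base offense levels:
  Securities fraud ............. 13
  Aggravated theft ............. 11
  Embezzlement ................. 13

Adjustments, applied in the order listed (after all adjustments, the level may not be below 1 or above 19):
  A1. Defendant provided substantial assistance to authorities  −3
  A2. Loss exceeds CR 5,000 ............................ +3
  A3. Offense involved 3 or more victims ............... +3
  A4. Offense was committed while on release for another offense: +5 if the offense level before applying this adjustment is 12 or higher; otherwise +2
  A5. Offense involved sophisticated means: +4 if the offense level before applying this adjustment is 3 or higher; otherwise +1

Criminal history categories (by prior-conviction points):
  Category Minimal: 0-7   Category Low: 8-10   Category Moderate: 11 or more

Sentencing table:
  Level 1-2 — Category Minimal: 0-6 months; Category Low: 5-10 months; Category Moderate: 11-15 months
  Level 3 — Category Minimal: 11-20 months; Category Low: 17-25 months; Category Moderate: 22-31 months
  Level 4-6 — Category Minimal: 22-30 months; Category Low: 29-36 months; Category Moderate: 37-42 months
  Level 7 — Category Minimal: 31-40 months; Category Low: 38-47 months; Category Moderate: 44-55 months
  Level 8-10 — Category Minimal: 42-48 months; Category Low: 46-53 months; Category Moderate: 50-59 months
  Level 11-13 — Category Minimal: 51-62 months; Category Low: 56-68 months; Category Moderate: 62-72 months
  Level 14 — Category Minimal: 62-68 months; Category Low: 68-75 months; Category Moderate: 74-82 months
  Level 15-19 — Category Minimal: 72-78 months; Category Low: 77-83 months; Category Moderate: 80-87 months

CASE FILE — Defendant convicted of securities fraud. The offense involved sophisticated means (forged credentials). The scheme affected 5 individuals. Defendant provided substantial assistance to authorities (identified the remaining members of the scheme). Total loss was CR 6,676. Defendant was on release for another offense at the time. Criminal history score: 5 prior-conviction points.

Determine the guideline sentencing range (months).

Base offense level for securities fraud: 13.
A1 applies: 13 − 3 = 10.
A2 applies: 10 + 3 = 13.
A3 applies: 13 + 3 = 16.
A4 applies (level before this adjustment is 16 ≥ 12, so +5): 16 + 5 = 21.
A5 applies (level before this adjustment is 21 ≥ 3, so +4): 21 + 4 = 25.
Level 25 exceeds the maximum of 19; capped at 19.
Final offense level: 19.
Criminal history: 5 prior points → Category Minimal (0-7).
Level 19 falls in the 15-19 band.
Grid: Level 15-19 × Category Minimal = 72-78 months.

72-78 months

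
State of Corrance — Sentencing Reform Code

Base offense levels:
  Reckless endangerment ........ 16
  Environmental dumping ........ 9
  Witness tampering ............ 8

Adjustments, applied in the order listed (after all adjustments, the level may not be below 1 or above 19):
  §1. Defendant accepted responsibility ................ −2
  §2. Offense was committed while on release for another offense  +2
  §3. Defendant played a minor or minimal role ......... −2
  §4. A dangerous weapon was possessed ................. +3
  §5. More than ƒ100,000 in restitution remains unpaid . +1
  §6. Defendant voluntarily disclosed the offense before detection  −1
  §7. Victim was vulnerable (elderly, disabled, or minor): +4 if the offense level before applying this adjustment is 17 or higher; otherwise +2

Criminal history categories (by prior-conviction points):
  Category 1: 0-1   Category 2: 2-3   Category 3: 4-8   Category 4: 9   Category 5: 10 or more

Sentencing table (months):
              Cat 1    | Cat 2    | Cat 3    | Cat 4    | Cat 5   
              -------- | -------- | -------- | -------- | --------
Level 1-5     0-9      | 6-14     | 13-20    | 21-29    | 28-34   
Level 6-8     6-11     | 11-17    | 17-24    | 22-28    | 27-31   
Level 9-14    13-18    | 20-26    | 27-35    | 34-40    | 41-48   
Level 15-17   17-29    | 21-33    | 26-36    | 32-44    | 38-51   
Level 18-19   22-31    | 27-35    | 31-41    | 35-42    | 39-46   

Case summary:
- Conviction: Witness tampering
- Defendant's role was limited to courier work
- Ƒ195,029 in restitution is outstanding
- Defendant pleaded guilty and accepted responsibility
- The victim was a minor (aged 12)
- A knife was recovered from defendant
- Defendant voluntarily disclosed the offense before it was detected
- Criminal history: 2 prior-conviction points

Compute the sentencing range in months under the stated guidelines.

Base offense level for witness tampering: 8.
§1 applies: 8 − 2 = 6.
§2 does not apply.
§3 applies: 6 − 2 = 4.
§4 applies: 4 + 3 = 7.
§5 applies: 7 + 1 = 8.
§6 applies: 8 − 1 = 7.
§7 applies (level before this adjustment is 7 < 17, so +2): 7 + 2 = 9.
Final offense level: 9.
Criminal history: 2 prior points → Category 2 (2-3).
Level 9 falls in the 9-14 band.
Grid: Level 9-14 × Category 2 = 20-26 months.

20-26 months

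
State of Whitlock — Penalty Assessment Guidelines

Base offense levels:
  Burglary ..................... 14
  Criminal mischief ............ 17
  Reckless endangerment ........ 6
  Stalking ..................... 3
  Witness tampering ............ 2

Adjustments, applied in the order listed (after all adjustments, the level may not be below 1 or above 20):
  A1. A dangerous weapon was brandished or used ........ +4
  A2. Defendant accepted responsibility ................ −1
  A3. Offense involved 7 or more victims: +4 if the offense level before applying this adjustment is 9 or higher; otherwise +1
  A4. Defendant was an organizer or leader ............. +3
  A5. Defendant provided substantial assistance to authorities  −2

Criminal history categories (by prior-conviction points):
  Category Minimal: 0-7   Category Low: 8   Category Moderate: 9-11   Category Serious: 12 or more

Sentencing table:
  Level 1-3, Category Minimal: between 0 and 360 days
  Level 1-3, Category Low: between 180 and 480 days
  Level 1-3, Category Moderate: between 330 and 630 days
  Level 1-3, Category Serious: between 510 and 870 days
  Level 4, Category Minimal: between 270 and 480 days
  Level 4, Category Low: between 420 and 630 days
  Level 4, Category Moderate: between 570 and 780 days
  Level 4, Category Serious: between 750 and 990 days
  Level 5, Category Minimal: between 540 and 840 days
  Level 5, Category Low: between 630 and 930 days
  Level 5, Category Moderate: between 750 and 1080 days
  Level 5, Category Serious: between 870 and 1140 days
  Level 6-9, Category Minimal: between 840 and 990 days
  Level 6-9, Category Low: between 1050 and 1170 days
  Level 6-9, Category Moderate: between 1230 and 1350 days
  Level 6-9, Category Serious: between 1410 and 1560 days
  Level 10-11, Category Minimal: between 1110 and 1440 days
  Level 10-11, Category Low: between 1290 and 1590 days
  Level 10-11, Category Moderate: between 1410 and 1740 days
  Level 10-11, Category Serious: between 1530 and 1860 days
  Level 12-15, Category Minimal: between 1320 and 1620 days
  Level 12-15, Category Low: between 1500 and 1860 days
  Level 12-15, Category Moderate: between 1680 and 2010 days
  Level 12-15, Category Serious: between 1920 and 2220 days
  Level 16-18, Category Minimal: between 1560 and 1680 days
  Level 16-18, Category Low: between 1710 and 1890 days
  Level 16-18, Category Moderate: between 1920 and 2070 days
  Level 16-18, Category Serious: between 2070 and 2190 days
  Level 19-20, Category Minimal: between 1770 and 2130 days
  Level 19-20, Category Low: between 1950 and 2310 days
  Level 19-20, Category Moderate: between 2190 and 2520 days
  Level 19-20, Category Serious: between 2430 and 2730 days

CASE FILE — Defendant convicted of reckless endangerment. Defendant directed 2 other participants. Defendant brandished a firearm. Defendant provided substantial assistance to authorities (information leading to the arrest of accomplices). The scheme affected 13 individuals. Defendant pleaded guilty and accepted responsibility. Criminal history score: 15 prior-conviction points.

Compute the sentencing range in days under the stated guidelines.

Base offense level for reckless endangerment: 6.
A1 applies: 6 + 4 = 10.
A2 applies: 10 − 1 = 9.
A3 applies (level before this adjustment is 9 ≥ 9, so +4): 9 + 4 = 13.
A4 applies: 13 + 3 = 16.
A5 applies: 16 − 2 = 14.
Final offense level: 14.
Criminal history: 15 prior points → Category Serious (12+).
Level 14 falls in the 12-15 band.
Grid: Level 12-15 × Category Serious = 1920-2220 days.

1920-2220 days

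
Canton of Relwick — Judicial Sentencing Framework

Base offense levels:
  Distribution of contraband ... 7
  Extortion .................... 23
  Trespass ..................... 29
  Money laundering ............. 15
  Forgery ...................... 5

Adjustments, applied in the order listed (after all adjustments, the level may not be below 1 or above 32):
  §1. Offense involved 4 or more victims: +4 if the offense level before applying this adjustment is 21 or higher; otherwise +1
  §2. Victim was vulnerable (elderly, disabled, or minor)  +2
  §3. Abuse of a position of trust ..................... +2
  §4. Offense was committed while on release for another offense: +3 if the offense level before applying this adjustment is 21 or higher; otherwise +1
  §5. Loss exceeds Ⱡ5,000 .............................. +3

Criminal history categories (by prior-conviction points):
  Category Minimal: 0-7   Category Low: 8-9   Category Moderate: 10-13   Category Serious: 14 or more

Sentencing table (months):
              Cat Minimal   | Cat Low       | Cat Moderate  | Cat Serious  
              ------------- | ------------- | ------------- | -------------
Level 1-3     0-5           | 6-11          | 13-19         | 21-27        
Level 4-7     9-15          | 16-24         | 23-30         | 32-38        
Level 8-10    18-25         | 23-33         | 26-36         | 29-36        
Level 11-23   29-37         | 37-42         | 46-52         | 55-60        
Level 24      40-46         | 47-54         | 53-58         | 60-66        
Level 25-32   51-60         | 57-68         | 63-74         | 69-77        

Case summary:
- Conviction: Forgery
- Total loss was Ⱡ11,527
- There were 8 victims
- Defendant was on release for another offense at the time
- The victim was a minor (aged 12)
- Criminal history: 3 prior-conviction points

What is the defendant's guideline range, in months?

Base offense level for forgery: 5.
§1 applies (level before this adjustment is 5 < 21, so +1): 5 + 1 = 6.
§2 applies: 6 + 2 = 8.
§4 applies (level before this adjustment is 8 < 21, so +1): 8 + 1 = 9.
§5 applies: 9 + 3 = 12.
Final offense level: 12.
Criminal history: 3 prior points → Category Minimal (0-7).
Level 12 falls in the 11-23 band.
Grid: Level 11-23 × Category Minimal = 29-37 months.

29-37 months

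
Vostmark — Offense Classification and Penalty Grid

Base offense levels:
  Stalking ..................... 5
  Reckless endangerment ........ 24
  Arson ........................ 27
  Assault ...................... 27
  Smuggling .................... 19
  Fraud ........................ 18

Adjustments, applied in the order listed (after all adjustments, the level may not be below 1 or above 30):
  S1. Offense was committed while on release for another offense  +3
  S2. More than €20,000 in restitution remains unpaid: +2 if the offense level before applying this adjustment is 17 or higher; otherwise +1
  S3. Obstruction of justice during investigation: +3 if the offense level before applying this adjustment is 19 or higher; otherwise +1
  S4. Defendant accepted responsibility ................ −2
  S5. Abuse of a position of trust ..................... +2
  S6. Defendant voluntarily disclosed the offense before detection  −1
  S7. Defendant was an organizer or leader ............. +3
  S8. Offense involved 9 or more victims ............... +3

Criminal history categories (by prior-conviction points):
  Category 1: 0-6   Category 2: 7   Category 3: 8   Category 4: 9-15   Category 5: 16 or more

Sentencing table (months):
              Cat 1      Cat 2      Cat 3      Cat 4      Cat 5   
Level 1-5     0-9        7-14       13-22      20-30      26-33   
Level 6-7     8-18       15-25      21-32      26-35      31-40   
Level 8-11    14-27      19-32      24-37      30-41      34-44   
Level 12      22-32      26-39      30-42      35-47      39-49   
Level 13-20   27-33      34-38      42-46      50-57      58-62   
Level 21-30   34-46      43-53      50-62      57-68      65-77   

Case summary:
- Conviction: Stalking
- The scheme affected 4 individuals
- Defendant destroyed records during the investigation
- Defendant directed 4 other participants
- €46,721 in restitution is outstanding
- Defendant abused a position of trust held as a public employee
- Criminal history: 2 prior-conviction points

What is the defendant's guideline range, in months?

Base offense level for stalking: 5.
S1 does not apply.
S2 applies (level before this adjustment is 5 < 17, so +1): 5 + 1 = 6.
S3 applies (level before this adjustment is 6 < 19, so +1): 6 + 1 = 7.
S4 does not apply.
S5 applies: 7 + 2 = 9.
S6 does not apply.
S7 applies: 9 + 3 = 12.
Final offense level: 12.
Criminal history: 2 prior points → Category 1 (0-6).
Level 12 falls in the 12 band.
Grid: Level 12 × Category 1 = 22-32 months.

22-32 months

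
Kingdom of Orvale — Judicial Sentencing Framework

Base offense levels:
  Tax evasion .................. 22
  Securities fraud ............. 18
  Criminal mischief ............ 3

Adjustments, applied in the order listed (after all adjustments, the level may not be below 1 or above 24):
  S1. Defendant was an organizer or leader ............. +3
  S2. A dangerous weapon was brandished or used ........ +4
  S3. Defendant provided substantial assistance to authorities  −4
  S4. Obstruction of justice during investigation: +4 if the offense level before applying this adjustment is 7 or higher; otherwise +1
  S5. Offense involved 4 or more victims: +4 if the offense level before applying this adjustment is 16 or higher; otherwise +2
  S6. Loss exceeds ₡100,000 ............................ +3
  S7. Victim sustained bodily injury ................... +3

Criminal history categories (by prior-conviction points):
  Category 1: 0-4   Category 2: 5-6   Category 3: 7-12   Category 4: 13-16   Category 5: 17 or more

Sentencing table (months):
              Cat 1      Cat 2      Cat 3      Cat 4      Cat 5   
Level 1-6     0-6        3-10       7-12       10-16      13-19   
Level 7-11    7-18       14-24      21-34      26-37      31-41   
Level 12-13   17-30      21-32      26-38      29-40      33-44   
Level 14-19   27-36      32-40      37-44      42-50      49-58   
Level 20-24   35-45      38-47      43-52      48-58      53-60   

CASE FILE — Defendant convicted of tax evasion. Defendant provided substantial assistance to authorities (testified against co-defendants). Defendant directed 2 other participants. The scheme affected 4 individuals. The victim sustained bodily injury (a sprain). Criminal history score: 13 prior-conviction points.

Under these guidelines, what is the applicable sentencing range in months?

Base offense level for tax evasion: 22.
S1 applies: 22 + 3 = 25.
S2 does not apply.
S3 applies: 25 − 4 = 21.
S4 does not apply.
S5 applies (level before this adjustment is 21 ≥ 16, so +4): 21 + 4 = 25.
S7 applies: 25 + 3 = 28.
Level 28 exceeds the maximum of 24; capped at 24.
Final offense level: 24.
Criminal history: 13 prior points → Category 4 (13-16).
Level 24 falls in the 20-24 band.
Grid: Level 20-24 × Category 4 = 48-58 months.

48-58 months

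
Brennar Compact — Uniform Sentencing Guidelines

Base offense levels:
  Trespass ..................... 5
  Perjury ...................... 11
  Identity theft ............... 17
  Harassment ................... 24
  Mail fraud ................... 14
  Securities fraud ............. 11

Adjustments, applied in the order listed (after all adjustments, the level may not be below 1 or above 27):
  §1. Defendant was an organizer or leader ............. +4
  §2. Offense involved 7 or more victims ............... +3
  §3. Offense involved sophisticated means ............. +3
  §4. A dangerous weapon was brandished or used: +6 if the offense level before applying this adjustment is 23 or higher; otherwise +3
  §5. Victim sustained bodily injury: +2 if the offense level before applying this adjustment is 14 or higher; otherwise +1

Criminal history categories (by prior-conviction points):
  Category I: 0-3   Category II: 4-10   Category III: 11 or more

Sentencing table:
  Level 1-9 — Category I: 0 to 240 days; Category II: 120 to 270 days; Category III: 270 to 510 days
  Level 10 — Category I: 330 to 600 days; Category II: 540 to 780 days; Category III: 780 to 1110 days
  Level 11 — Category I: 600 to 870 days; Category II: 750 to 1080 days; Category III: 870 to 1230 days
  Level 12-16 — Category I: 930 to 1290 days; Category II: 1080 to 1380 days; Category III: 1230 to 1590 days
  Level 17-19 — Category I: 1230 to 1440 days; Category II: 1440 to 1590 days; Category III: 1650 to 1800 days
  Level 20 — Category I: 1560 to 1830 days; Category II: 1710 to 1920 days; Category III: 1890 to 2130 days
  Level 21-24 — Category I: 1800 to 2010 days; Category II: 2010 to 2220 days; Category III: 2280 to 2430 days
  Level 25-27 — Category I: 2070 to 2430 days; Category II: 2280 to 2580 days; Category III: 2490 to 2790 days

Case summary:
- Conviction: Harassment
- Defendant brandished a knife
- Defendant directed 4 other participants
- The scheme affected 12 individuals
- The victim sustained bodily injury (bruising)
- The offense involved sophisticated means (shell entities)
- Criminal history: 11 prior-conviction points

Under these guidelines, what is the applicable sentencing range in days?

Base offense level for harassment: 24.
§1 applies: 24 + 4 = 28.
§2 applies: 28 + 3 = 31.
§3 applies: 31 + 3 = 34.
§4 applies (level before this adjustment is 34 ≥ 23, so +6): 34 + 6 = 40.
§5 applies (level before this adjustment is 40 ≥ 14, so +2): 40 + 2 = 42.
Level 42 exceeds the maximum of 27; capped at 27.
Final offense level: 27.
Criminal history: 11 prior points → Category III (11+).
Level 27 falls in the 25-27 band.
Grid: Level 25-27 × Category III = 2490-2790 days.

2490-2790 days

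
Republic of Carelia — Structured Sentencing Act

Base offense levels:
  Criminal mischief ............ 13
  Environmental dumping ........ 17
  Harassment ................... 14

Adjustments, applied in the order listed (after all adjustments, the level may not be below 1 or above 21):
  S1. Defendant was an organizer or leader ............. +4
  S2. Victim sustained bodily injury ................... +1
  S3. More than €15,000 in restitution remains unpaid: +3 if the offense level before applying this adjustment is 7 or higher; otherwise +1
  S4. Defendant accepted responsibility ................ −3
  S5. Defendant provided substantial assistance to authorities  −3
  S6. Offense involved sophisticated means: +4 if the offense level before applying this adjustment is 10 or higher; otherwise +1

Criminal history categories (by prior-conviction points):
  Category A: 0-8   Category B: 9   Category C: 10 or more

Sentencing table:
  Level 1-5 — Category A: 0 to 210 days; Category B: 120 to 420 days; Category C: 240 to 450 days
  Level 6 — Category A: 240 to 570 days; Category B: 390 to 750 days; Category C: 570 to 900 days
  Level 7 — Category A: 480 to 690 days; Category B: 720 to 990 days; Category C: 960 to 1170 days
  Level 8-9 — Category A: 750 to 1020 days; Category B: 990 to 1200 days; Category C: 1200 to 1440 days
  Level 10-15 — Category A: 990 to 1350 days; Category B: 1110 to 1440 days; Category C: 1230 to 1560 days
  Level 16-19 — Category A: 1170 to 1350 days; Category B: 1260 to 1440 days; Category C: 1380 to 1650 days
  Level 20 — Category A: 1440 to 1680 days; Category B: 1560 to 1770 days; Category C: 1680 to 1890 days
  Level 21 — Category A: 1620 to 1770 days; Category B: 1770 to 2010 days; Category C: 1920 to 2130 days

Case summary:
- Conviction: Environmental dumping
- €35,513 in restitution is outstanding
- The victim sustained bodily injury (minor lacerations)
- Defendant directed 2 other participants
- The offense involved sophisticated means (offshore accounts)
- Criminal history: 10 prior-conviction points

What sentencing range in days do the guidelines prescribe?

Base offense level for environmental dumping: 17.
S1 applies: 17 + 4 = 21.
S2 applies: 21 + 1 = 22.
S3 applies (level before this adjustment is 22 ≥ 7, so +3): 22 + 3 = 25.
S6 applies (level before this adjustment is 25 ≥ 10, so +4): 25 + 4 = 29.
Level 29 exceeds the maximum of 21; capped at 21.
Final offense level: 21.
Criminal history: 10 prior points → Category C (10+).
Level 21 falls in the 21 band.
Grid: Level 21 × Category C = 1920-2130 days.

1920-2130 days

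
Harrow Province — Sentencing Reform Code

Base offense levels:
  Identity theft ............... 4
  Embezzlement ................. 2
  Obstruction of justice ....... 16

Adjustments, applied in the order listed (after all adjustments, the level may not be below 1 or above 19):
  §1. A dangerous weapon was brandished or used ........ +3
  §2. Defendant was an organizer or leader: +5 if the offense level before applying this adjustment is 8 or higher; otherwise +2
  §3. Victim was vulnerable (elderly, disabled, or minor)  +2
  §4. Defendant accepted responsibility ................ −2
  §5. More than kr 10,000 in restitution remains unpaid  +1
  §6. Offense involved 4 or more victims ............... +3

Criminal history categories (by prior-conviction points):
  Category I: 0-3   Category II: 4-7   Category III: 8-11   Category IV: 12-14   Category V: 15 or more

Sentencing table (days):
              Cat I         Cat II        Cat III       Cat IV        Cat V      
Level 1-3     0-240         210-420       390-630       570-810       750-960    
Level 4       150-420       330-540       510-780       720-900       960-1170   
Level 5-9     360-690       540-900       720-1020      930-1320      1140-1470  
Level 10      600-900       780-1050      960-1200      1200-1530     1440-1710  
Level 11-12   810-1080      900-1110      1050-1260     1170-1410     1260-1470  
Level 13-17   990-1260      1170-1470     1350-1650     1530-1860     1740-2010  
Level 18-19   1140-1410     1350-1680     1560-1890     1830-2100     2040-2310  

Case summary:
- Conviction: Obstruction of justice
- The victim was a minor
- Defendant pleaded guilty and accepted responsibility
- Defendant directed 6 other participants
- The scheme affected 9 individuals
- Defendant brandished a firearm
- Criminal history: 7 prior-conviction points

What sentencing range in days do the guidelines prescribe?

1350-1680 days

Base offense level for obstruction of justice: 16.
§1 applies: 16 + 3 = 19.
§2 applies (level before this adjustment is 19 ≥ 8, so +5): 19 + 5 = 24.
§3 applies: 24 + 2 = 26.
§4 applies: 26 − 2 = 24.
§6 applies: 24 + 3 = 27.
Level 27 exceeds the maximum of 19; capped at 19.
Final offense level: 19.
Criminal history: 7 prior points → Category II (4-7).
Level 19 falls in the 18-19 band.
Grid: Level 18-19 × Category II = 1350-1680 days.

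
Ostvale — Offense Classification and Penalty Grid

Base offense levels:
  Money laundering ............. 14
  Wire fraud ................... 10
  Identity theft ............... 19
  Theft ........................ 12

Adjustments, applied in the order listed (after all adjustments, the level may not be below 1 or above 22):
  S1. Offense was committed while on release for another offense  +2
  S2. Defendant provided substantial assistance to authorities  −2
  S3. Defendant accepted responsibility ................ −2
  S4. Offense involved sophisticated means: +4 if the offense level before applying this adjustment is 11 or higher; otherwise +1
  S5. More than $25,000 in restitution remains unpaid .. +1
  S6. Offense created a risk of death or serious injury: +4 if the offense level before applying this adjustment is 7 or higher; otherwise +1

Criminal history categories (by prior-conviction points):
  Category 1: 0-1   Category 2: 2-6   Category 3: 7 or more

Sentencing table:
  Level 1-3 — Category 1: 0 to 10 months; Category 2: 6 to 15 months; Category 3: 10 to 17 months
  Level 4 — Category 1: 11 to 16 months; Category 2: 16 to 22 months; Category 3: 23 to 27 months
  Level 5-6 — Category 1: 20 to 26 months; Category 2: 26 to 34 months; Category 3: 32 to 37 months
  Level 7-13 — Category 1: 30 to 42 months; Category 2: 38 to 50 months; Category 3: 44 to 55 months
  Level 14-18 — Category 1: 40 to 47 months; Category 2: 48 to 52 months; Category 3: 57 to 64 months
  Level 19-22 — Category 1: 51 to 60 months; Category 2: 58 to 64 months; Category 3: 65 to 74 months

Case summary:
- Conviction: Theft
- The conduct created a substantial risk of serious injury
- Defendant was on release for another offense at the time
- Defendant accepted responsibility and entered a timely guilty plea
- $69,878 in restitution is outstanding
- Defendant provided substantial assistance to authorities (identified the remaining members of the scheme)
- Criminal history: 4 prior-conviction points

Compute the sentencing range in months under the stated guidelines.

Base offense level for theft: 12.
S1 applies: 12 + 2 = 14.
S2 applies: 14 − 2 = 12.
S3 applies: 12 − 2 = 10.
S5 applies: 10 + 1 = 11.
S6 applies (level before this adjustment is 11 ≥ 7, so +4): 11 + 4 = 15.
Final offense level: 15.
Criminal history: 4 prior points → Category 2 (2-6).
Level 15 falls in the 14-18 band.
Grid: Level 14-18 × Category 2 = 48-52 months.

48-52 months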